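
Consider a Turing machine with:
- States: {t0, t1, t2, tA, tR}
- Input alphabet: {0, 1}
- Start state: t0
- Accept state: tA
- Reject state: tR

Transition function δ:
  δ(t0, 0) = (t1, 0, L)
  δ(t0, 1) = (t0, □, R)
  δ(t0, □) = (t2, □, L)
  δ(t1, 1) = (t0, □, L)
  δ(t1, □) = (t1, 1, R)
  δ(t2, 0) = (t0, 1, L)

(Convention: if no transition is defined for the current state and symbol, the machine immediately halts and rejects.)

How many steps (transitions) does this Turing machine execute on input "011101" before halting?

Execution trace:
Initial: [t0]011101
Step 1: δ(t0, 0) = (t1, 0, L) → [t1]□011101
Step 2: δ(t1, □) = (t1, 1, R) → 1[t1]011101

No transition is defined for δ(t1, 0). By convention the machine halts and rejects.

The machine executed 2 steps before halting.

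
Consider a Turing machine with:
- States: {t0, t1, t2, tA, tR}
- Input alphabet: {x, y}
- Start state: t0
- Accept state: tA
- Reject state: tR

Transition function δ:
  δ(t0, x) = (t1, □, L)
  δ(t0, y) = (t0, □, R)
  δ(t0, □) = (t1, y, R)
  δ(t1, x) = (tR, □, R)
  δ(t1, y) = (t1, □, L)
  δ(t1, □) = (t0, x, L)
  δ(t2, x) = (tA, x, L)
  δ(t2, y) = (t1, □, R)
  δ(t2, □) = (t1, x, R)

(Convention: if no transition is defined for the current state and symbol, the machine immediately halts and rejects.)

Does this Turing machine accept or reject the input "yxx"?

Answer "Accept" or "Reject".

Execution trace:
Initial: [t0]yxx
Step 1: δ(t0, y) = (t0, □, R) → □[t0]xx
Step 2: δ(t0, x) = (t1, □, L) → [t1]□□x
Step 3: δ(t1, □) = (t0, x, L) → [t0]□x□x
Step 4: δ(t0, □) = (t1, y, R) → y[t1]x□x
Step 5: δ(t1, x) = (tR, □, R) → y□[tR]□x

The machine reaches the reject state tR and halts.

Answer: Reject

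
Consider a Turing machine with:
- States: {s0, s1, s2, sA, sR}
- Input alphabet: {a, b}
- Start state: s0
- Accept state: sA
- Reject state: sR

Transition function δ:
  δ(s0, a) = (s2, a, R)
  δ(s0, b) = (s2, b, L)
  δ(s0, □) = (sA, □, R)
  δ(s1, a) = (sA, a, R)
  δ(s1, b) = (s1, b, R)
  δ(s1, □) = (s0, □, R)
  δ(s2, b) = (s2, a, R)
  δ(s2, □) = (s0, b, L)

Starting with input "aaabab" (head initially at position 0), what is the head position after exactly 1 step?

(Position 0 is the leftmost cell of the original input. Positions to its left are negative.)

Execution trace (head position shown):
Step 0: [s0]aaabab  (head at position 0)
Step 1: move right → a[s2]aabab  (head at position 1)

After 1 step, the head is at position 1.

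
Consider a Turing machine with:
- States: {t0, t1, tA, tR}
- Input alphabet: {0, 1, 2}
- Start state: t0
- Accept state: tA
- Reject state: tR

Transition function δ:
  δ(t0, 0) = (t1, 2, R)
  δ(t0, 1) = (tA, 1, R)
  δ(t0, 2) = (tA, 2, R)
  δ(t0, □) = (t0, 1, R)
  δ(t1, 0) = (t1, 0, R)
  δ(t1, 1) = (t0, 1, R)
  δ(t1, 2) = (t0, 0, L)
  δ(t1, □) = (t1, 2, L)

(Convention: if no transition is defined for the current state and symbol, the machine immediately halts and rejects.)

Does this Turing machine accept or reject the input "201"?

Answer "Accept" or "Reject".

Execution trace:
Initial: [t0]201
Step 1: δ(t0, 2) = (tA, 2, R) → 2[tA]01

The machine reaches the accept state tA and halts.

Answer: Accept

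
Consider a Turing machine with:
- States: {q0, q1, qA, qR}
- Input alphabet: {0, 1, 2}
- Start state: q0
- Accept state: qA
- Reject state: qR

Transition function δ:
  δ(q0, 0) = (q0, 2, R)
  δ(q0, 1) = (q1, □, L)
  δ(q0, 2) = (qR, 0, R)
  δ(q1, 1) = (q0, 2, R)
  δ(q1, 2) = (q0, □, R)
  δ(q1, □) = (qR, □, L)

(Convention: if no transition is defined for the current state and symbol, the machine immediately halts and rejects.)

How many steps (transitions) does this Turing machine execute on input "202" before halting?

Execution trace:
Initial: [q0]202
Step 1: δ(q0, 2) = (qR, 0, R) → 0[qR]02

The machine reaches the reject state qR and halts.

The machine executed 1 step before halting.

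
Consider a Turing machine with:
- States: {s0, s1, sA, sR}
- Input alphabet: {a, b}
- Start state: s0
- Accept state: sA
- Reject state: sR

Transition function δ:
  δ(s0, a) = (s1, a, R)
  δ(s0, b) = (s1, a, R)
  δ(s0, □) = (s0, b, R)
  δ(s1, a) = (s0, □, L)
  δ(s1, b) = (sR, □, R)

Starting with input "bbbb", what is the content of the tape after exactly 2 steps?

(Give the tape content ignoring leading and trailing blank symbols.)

Execution trace:
Initial: [s0]bbbb
Step 1: δ(s0, b) = (s1, a, R) → a[s1]bbb
Step 2: δ(s1, b) = (sR, □, R) → a□[sR]bb

The machine reaches the reject state sR and halts.

After 2 steps, the tape (ignoring leading/trailing blanks) is: a□bb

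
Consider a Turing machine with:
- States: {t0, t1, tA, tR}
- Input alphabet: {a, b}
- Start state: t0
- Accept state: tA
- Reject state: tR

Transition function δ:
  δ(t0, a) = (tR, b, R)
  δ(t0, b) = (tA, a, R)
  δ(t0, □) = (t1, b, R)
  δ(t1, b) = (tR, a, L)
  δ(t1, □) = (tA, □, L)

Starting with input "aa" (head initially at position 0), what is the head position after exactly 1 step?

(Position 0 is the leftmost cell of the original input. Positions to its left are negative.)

Execution trace (head position shown):
Step 0: [t0]aa  (head at position 0)
Step 1: move right → b[tR]a  (head at position 1)

After 1 step, the head is at position 1.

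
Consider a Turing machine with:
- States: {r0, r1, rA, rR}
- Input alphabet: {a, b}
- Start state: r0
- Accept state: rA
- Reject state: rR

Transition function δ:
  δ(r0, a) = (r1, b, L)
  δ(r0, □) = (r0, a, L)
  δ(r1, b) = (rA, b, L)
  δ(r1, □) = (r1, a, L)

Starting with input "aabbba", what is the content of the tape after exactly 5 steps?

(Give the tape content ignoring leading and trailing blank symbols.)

Execution trace:
Initial: [r0]aabbba
Step 1: δ(r0, a) = (r1, b, L) → [r1]□babbba
Step 2: δ(r1, □) = (r1, a, L) → [r1]□ababbba
Step 3: δ(r1, □) = (r1, a, L) → [r1]□aababbba
Step 4: δ(r1, □) = (r1, a, L) → [r1]□aaababbba
Step 5: δ(r1, □) = (r1, a, L) → [r1]□aaaababbba

After 5 steps, the tape (ignoring leading/trailing blanks) is: aaaababbba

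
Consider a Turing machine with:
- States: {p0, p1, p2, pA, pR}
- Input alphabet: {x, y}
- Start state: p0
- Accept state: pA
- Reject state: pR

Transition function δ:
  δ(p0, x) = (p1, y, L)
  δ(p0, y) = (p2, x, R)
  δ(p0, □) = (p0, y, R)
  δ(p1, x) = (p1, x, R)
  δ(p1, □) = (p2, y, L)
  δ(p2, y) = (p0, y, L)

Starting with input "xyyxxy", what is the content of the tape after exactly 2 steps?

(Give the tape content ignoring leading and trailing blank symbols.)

Execution trace:
Initial: [p0]xyyxxy
Step 1: δ(p0, x) = (p1, y, L) → [p1]□yyyxxy
Step 2: δ(p1, □) = (p2, y, L) → [p2]□yyyyxxy

No transition is defined for δ(p2, □). By convention the machine halts and rejects.

After 2 steps, the tape (ignoring leading/trailing blanks) is: yyyyxxy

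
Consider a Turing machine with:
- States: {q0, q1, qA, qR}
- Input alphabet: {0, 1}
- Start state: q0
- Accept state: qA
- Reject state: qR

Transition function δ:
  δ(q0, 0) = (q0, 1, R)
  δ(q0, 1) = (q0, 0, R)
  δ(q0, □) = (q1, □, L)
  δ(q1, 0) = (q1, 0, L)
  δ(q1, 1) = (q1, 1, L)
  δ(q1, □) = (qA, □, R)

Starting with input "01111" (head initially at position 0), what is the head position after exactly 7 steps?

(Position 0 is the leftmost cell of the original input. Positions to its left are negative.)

Execution trace (head position shown):
Step 0: [q0]01111  (head at position 0)
Step 1: move right → 1[q0]1111  (head at position 1)
Step 2: move right → 10[q0]111  (head at position 2)
Step 3: move right → 100[q0]11  (head at position 3)
Step 4: move right → 1000[q0]1  (head at position 4)
Step 5: move right → 10000[q0]□  (head at position 5)
Step 6: move left → 1000[q1]0□  (head at position 4)
Step 7: move left → 100[q1]00□  (head at position 3)

After 7 steps, the head is at position 3.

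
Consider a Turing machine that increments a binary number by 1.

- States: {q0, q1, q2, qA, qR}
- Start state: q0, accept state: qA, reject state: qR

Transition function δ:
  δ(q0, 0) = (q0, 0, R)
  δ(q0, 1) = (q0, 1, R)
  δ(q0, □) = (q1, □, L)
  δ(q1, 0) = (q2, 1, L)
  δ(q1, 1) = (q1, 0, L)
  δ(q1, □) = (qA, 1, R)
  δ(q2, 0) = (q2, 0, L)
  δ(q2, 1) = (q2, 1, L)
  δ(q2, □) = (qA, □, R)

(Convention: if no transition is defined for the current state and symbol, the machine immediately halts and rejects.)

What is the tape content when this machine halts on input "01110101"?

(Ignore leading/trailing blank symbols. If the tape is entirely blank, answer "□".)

Execution trace:
Initial: [q0]01110101
Step 1: δ(q0, 0) = (q0, 0, R) → 0[q0]1110101
Step 2: δ(q0, 1) = (q0, 1, R) → 01[q0]110101
Step 3: δ(q0, 1) = (q0, 1, R) → 011[q0]10101
Step 4: δ(q0, 1) = (q0, 1, R) → 0111[q0]0101
Step 5: δ(q0, 0) = (q0, 0, R) → 01110[q0]101
Step 6: δ(q0, 1) = (q0, 1, R) → 011101[q0]01
Step 7: δ(q0, 0) = (q0, 0, R) → 0111010[q0]1
Step 8: δ(q0, 1) = (q0, 1, R) → 01110101[q0]□
Step 9: δ(q0, □) = (q1, □, L) → 0111010[q1]1□
Step 10: δ(q1, 1) = (q1, 0, L) → 011101[q1]00□
Step 11: δ(q1, 0) = (q2, 1, L) → 01110[q2]110□
Step 12: δ(q2, 1) = (q2, 1, L) → 0111[q2]0110□
Step 13: δ(q2, 0) = (q2, 0, L) → 011[q2]10110□
Step 14: δ(q2, 1) = (q2, 1, L) → 01[q2]110110□
Step 15: δ(q2, 1) = (q2, 1, L) → 0[q2]1110110□
Step 16: δ(q2, 1) = (q2, 1, L) → [q2]01110110□
Step 17: δ(q2, 0) = (q2, 0, L) → [q2]□01110110□
Step 18: δ(q2, □) = (qA, □, R) → □[qA]01110110□

The machine reaches the accept state qA and halts.

Final tape (ignoring leading/trailing blanks): 01110110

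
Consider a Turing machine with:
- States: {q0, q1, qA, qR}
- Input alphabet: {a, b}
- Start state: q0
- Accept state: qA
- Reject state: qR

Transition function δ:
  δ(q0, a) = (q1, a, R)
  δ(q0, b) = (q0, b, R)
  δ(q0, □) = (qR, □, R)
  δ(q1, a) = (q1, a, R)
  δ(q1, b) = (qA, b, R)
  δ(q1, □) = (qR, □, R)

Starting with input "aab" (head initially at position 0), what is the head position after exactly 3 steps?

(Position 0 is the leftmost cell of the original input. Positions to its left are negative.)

Execution trace (head position shown):
Step 0: [q0]aab  (head at position 0)
Step 1: move right → a[q1]ab  (head at position 1)
Step 2: move right → aa[q1]b  (head at position 2)
Step 3: move right → aab[qA]□  (head at position 3)

After 3 steps, the head is at position 3.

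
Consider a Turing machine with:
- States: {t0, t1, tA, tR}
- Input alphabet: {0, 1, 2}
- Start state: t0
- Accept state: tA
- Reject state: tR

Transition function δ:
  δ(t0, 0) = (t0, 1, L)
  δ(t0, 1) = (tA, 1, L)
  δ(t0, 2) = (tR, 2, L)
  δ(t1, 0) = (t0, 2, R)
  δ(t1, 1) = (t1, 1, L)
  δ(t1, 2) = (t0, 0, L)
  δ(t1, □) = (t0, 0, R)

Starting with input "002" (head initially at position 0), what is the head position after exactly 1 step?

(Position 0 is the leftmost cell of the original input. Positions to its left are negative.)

Execution trace (head position shown):
Step 0: [t0]002  (head at position 0)
Step 1: move left → [t0]□102  (head at position -1)

After 1 step, the head is at position -1.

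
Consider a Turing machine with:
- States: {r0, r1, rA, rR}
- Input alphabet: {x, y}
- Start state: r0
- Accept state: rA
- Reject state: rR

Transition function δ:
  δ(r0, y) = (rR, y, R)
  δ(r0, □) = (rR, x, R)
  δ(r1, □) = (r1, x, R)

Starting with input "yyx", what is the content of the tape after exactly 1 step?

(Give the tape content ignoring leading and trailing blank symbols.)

Execution trace:
Initial: [r0]yyx
Step 1: δ(r0, y) = (rR, y, R) → y[rR]yx

The machine reaches the reject state rR and halts.

After 1 step, the tape (ignoring leading/trailing blanks) is: yyx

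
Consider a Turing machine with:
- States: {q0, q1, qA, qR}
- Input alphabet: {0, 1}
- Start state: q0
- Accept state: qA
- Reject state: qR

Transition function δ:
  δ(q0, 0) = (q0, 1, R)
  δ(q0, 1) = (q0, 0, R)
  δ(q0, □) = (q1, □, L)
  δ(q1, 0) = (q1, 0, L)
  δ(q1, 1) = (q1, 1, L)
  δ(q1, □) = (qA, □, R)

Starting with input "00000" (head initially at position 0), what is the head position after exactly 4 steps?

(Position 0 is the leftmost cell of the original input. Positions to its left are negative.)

Execution trace (head position shown):
Step 0: [q0]00000  (head at position 0)
Step 1: move right → 1[q0]0000  (head at position 1)
Step 2: move right → 11[q0]000  (head at position 2)
Step 3: move right → 111[q0]00  (head at position 3)
Step 4: move right → 1111[q0]0  (head at position 4)

After 4 steps, the head is at position 4.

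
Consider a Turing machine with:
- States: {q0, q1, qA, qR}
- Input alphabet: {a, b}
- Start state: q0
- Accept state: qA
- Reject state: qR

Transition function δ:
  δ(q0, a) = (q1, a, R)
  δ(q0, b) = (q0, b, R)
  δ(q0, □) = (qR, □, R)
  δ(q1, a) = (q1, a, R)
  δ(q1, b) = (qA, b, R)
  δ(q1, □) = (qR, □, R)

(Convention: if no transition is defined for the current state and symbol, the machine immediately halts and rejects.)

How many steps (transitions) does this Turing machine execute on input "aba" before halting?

Execution trace:
Initial: [q0]aba
Step 1: δ(q0, a) = (q1, a, R) → a[q1]ba
Step 2: δ(q1, b) = (qA, b, R) → ab[qA]a

The machine reaches the accept state qA and halts.

The machine executed 2 steps before halting.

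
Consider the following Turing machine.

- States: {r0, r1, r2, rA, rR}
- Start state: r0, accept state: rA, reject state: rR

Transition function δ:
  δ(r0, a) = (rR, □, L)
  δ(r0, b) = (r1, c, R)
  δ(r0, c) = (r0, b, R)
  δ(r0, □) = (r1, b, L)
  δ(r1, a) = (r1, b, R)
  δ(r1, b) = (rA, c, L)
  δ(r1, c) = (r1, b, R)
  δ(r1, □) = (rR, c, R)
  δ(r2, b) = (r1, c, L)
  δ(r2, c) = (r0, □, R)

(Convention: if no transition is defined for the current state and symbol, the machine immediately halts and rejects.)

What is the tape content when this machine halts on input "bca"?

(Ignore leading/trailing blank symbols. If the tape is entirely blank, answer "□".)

Execution trace:
Initial: [r0]bca
Step 1: δ(r0, b) = (r1, c, R) → c[r1]ca
Step 2: δ(r1, c) = (r1, b, R) → cb[r1]a
Step 3: δ(r1, a) = (r1, b, R) → cbb[r1]□
Step 4: δ(r1, □) = (rR, c, R) → cbbc[rR]□

The machine reaches the reject state rR and halts.

Final tape (ignoring leading/trailing blanks): cbbc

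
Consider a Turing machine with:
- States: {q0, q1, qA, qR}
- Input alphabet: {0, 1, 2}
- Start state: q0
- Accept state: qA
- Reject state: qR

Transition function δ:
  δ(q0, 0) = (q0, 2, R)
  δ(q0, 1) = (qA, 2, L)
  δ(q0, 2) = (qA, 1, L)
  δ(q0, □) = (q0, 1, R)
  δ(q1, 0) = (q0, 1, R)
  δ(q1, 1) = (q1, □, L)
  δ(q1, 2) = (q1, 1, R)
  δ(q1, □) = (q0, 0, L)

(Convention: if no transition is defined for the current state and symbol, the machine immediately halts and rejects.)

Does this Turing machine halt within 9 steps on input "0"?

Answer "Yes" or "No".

Execution trace:
Initial: [q0]0
Step 1: δ(q0, 0) = (q0, 2, R) → 2[q0]□
Step 2: δ(q0, □) = (q0, 1, R) → 21[q0]□
Step 3: δ(q0, □) = (q0, 1, R) → 211[q0]□
Step 4: δ(q0, □) = (q0, 1, R) → 2111[q0]□
Step 5: δ(q0, □) = (q0, 1, R) → 21111[q0]□
Step 6: δ(q0, □) = (q0, 1, R) → 211111[q0]□
Step 7: δ(q0, □) = (q0, 1, R) → 2111111[q0]□
Step 8: δ(q0, □) = (q0, 1, R) → 21111111[q0]□
Step 9: δ(q0, □) = (q0, 1, R) → 211111111[q0]□

The machine has not reached a halting state after 9 steps.
The machine did not halt within the 9-step bound.

Answer: No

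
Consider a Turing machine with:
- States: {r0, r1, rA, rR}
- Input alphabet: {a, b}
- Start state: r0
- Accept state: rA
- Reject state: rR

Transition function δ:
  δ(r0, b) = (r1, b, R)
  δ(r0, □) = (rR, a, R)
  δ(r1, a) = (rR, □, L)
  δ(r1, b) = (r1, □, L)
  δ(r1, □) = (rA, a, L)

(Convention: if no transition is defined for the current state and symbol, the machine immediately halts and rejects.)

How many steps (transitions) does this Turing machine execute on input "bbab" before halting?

Execution trace:
Initial: [r0]bbab
Step 1: δ(r0, b) = (r1, b, R) → b[r1]bab
Step 2: δ(r1, b) = (r1, □, L) → [r1]b□ab
Step 3: δ(r1, b) = (r1, □, L) → [r1]□□□ab
Step 4: δ(r1, □) = (rA, a, L) → [rA]□a□□ab

The machine reaches the accept state rA and halts.

The machine executed 4 steps before halting.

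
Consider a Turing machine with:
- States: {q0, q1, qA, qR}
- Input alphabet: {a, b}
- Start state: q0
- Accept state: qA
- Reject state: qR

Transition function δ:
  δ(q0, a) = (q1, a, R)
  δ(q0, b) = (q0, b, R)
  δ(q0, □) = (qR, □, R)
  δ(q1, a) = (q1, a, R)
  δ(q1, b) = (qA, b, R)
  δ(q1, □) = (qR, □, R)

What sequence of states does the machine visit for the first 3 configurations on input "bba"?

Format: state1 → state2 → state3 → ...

Execution trace:
Initial: [q0]bba
Step 1: δ(q0, b) = (q0, b, R) → b[q0]ba
Step 2: δ(q0, b) = (q0, b, R) → bb[q0]a

State sequence: q0 → q0 → q0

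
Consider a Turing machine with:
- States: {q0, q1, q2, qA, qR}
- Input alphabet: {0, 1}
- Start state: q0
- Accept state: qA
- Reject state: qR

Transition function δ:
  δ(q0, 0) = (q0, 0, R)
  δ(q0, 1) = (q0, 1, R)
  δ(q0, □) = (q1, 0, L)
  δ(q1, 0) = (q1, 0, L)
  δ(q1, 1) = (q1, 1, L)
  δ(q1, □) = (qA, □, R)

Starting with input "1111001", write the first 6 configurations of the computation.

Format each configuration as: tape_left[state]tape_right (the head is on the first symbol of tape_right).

Transitions applied:
Step 1: δ(q0, 1) = (q0, 1, R)
Step 2: δ(q0, 1) = (q0, 1, R)
Step 3: δ(q0, 1) = (q0, 1, R)
Step 4: δ(q0, 1) = (q0, 1, R)
Step 5: δ(q0, 0) = (q0, 0, R)

The first 6 configurations are:
[q0]1111001 ⊢ 1[q0]111001 ⊢ 11[q0]11001 ⊢ 111[q0]1001 ⊢ 1111[q0]001 ⊢ 11110[q0]01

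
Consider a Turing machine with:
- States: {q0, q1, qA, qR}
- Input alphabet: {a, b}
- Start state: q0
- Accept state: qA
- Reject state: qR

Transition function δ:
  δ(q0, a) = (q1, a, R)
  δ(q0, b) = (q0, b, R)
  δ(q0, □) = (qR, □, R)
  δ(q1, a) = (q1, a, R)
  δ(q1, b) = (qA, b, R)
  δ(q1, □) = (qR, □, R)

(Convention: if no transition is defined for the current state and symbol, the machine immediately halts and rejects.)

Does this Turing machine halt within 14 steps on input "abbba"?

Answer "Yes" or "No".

Execution trace:
Initial: [q0]abbba
Step 1: δ(q0, a) = (q1, a, R) → a[q1]bbba
Step 2: δ(q1, b) = (qA, b, R) → ab[qA]bba

The machine reaches the accept state qA and halts.
The machine halted after 2 steps (within the 14-step bound).

Answer: Yes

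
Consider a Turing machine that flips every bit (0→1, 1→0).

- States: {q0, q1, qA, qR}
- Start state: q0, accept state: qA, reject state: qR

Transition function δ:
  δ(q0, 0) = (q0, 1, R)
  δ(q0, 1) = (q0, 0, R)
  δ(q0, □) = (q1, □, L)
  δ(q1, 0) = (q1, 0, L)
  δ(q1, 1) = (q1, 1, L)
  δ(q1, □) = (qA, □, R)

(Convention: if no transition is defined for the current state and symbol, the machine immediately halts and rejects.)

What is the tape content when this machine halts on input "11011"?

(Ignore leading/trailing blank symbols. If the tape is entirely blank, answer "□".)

Execution trace:
Initial: [q0]11011
Step 1: δ(q0, 1) = (q0, 0, R) → 0[q0]1011
Step 2: δ(q0, 1) = (q0, 0, R) → 00[q0]011
Step 3: δ(q0, 0) = (q0, 1, R) → 001[q0]11
Step 4: δ(q0, 1) = (q0, 0, R) → 0010[q0]1
Step 5: δ(q0, 1) = (q0, 0, R) → 00100[q0]□
Step 6: δ(q0, □) = (q1, □, L) → 0010[q1]0□
Step 7: δ(q1, 0) = (q1, 0, L) → 001[q1]00□
Step 8: δ(q1, 0) = (q1, 0, L) → 00[q1]100□
Step 9: δ(q1, 1) = (q1, 1, L) → 0[q1]0100□
Step 10: δ(q1, 0) = (q1, 0, L) → [q1]00100□
Step 11: δ(q1, 0) = (q1, 0, L) → [q1]□00100□
Step 12: δ(q1, □) = (qA, □, R) → □[qA]00100□

The machine reaches the accept state qA and halts.

Final tape (ignoring leading/trailing blanks): 00100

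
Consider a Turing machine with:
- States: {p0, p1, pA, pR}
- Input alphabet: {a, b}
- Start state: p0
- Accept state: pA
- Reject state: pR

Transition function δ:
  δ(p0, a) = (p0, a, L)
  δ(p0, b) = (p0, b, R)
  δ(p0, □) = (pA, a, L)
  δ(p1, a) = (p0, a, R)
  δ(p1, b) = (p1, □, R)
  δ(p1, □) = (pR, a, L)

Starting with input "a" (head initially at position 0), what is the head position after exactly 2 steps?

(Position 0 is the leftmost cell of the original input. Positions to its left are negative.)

Execution trace (head position shown):
Step 0: [p0]a  (head at position 0)
Step 1: move left → [p0]□a  (head at position -1)
Step 2: move left → [pA]□aa  (head at position -2)

After 2 steps, the head is at position -2.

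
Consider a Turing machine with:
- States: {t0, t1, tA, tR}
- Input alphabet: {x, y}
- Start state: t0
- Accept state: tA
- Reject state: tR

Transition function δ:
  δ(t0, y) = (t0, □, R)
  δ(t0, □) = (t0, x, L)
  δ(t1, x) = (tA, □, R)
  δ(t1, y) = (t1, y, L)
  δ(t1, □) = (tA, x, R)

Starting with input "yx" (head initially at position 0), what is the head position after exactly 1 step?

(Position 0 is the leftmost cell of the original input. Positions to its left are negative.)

Execution trace (head position shown):
Step 0: [t0]yx  (head at position 0)
Step 1: move right → □[t0]x  (head at position 1)

After 1 step, the head is at position 1.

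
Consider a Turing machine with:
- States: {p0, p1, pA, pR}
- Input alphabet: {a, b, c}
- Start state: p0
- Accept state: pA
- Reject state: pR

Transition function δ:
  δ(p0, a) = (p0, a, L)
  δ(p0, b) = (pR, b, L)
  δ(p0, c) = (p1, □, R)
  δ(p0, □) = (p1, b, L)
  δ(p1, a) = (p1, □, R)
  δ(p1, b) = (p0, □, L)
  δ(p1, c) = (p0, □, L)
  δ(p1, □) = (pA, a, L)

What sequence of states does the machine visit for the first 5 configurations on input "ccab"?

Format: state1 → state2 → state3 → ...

Execution trace:
Initial: [p0]ccab
Step 1: δ(p0, c) = (p1, □, R) → □[p1]cab
Step 2: δ(p1, c) = (p0, □, L) → [p0]□□ab
Step 3: δ(p0, □) = (p1, b, L) → [p1]□b□ab
Step 4: δ(p1, □) = (pA, a, L) → [pA]□ab□ab

The machine reaches the accept state pA and halts.

State sequence: p0 → p1 → p0 → p1 → pA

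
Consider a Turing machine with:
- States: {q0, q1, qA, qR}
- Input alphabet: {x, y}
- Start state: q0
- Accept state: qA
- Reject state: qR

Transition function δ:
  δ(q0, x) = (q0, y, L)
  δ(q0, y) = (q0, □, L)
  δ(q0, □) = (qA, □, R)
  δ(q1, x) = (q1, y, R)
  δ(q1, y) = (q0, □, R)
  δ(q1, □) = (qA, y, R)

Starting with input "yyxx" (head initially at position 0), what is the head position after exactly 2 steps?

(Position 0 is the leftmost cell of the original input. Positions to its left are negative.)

Execution trace (head position shown):
Step 0: [q0]yyxx  (head at position 0)
Step 1: move left → [q0]□□yxx  (head at position -1)
Step 2: move right → □[qA]□yxx  (head at position 0)

After 2 steps, the head is at position 0.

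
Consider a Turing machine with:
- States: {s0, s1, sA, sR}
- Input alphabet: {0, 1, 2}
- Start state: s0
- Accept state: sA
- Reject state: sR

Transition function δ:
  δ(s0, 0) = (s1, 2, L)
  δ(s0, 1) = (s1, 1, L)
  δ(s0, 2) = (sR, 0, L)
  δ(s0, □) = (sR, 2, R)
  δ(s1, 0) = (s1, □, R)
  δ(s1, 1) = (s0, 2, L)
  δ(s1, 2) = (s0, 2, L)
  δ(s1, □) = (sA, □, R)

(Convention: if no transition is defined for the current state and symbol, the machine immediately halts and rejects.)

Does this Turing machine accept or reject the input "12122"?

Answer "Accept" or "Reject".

Execution trace:
Initial: [s0]12122
Step 1: δ(s0, 1) = (s1, 1, L) → [s1]□12122
Step 2: δ(s1, □) = (sA, □, R) → □[sA]12122

The machine reaches the accept state sA and halts.

Answer: Accept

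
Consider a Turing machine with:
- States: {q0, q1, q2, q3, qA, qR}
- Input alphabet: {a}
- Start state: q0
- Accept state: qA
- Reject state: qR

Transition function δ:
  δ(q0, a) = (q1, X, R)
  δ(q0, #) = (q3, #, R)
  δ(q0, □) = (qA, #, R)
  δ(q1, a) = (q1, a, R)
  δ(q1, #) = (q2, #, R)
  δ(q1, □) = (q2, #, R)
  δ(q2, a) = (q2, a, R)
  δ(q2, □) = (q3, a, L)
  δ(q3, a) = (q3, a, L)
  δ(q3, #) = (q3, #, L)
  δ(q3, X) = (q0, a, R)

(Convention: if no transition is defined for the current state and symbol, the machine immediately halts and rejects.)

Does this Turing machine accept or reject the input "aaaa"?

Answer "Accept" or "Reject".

Execution trace:
Initial: [q0]aaaa
Step 1: δ(q0, a) = (q1, X, R) → X[q1]aaa
Step 2: δ(q1, a) = (q1, a, R) → Xa[q1]aa
Step 3: δ(q1, a) = (q1, a, R) → Xaa[q1]a
Step 4: δ(q1, a) = (q1, a, R) → Xaaa[q1]□
Step 5: δ(q1, □) = (q2, #, R) → Xaaa#[q2]□
Step 6: δ(q2, □) = (q3, a, L) → Xaaa[q3]#a
Step 7: δ(q3, #) = (q3, #, L) → Xaa[q3]a#a
Step 8: δ(q3, a) = (q3, a, L) → Xa[q3]aa#a
Step 9: δ(q3, a) = (q3, a, L) → X[q3]aaa#a
Step 10: δ(q3, a) = (q3, a, L) → [q3]Xaaa#a
Step 11: δ(q3, X) = (q0, a, R) → a[q0]aaa#a
Step 12: δ(q0, a) = (q1, X, R) → aX[q1]aa#a
Step 13: δ(q1, a) = (q1, a, R) → aXa[q1]a#a
Step 14: δ(q1, a) = (q1, a, R) → aXaa[q1]#a
Step 15: δ(q1, #) = (q2, #, R) → aXaa#[q2]a
Step 16: δ(q2, a) = (q2, a, R) → aXaa#a[q2]□
Step 17: δ(q2, □) = (q3, a, L) → aXaa#[q3]aa
Step 18: δ(q3, a) = (q3, a, L) → aXaa[q3]#aa
Step 19: δ(q3, #) = (q3, #, L) → aXa[q3]a#aa
Step 20: δ(q3, a) = (q3, a, L) → aX[q3]aa#aa
Step 21: δ(q3, a) = (q3, a, L) → a[q3]Xaa#aa
Step 22: δ(q3, X) = (q0, a, R) → aa[q0]aa#aa
Step 23: δ(q0, a) = (q1, X, R) → aaX[q1]a#aa
Step 24: δ(q1, a) = (q1, a, R) → aaXa[q1]#aa
Step 25: δ(q1, #) = (q2, #, R) → aaXa#[q2]aa
Step 26: δ(q2, a) = (q2, a, R) → aaXa#a[q2]a
Step 27: δ(q2, a) = (q2, a, R) → aaXa#aa[q2]□
Step 28: δ(q2, □) = (q3, a, L) → aaXa#a[q3]aa
Step 29: δ(q3, a) = (q3, a, L) → aaXa#[q3]aaa
Step 30: δ(q3, a) = (q3, a, L) → aaXa[q3]#aaa
Step 31: δ(q3, #) = (q3, #, L) → aaX[q3]a#aaa
Step 32: δ(q3, a) = (q3, a, L) → aa[q3]Xa#aaa
Step 33: δ(q3, X) = (q0, a, R) → aaa[q0]a#aaa
Step 34: δ(q0, a) = (q1, X, R) → aaaX[q1]#aaa
Step 35: δ(q1, #) = (q2, #, R) → aaaX#[q2]aaa
Step 36: δ(q2, a) = (q2, a, R) → aaaX#a[q2]aa
Step 37: δ(q2, a) = (q2, a, R) → aaaX#aa[q2]a
Step 38: δ(q2, a) = (q2, a, R) → aaaX#aaa[q2]□
Step 39: δ(q2, □) = (q3, a, L) → aaaX#aa[q3]aa
Step 40: δ(q3, a) = (q3, a, L) → aaaX#a[q3]aaa
Step 41: δ(q3, a) = (q3, a, L) → aaaX#[q3]aaaa
Step 42: δ(q3, a) = (q3, a, L) → aaaX[q3]#aaaa
Step 43: δ(q3, #) = (q3, #, L) → aaa[q3]X#aaaa
Step 44: δ(q3, X) = (q0, a, R) → aaaa[q0]#aaaa
Step 45: δ(q0, #) = (q3, #, R) → aaaa#[q3]aaaa
Step 46: δ(q3, a) = (q3, a, L) → aaaa[q3]#aaaa
Step 47: δ(q3, #) = (q3, #, L) → aaa[q3]a#aaaa
Step 48: δ(q3, a) = (q3, a, L) → aa[q3]aa#aaaa
Step 49: δ(q3, a) = (q3, a, L) → a[q3]aaa#aaaa
Step 50: δ(q3, a) = (q3, a, L) → [q3]aaaa#aaaa
Step 51: δ(q3, a) = (q3, a, L) → [q3]□aaaa#aaaa

No transition is defined for δ(q3, □). By convention the machine halts and rejects.

Answer: Reject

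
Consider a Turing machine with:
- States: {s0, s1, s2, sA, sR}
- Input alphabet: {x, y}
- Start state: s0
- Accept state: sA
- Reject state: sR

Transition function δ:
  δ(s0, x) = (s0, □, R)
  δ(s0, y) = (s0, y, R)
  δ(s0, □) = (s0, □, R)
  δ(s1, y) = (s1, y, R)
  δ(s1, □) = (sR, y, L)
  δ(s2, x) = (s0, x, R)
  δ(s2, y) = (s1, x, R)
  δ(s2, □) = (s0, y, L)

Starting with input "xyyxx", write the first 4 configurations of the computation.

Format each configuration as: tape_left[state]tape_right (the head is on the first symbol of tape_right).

Transitions applied:
Step 1: δ(s0, x) = (s0, □, R)
Step 2: δ(s0, y) = (s0, y, R)
Step 3: δ(s0, y) = (s0, y, R)

The first 4 configurations are:
[s0]xyyxx ⊢ □[s0]yyxx ⊢ □y[s0]yxx ⊢ □yy[s0]xx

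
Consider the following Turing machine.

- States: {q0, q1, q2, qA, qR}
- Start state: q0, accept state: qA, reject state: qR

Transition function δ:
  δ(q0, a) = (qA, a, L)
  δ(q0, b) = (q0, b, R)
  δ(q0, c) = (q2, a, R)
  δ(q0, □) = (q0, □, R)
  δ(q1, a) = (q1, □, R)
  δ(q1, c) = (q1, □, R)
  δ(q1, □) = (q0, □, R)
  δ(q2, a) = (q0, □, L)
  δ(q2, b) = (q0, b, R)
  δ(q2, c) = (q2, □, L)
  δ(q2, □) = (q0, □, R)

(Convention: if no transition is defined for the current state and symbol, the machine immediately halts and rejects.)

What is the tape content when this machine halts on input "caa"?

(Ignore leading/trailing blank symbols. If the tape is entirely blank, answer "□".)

Execution trace:
Initial: [q0]caa
Step 1: δ(q0, c) = (q2, a, R) → a[q2]aa
Step 2: δ(q2, a) = (q0, □, L) → [q0]a□a
Step 3: δ(q0, a) = (qA, a, L) → [qA]□a□a

The machine reaches the accept state qA and halts.

Final tape (ignoring leading/trailing blanks): a□a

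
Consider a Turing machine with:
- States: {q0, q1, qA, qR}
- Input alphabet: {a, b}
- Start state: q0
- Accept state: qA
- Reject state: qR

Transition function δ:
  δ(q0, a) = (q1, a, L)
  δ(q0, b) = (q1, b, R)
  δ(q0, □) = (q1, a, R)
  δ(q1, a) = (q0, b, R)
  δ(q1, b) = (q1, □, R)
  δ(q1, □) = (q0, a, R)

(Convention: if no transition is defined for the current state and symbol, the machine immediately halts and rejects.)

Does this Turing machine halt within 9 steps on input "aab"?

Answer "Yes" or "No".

Execution trace:
Initial: [q0]aab
Step 1: δ(q0, a) = (q1, a, L) → [q1]□aab
Step 2: δ(q1, □) = (q0, a, R) → a[q0]aab
Step 3: δ(q0, a) = (q1, a, L) → [q1]aaab
Step 4: δ(q1, a) = (q0, b, R) → b[q0]aab
Step 5: δ(q0, a) = (q1, a, L) → [q1]baab
Step 6: δ(q1, b) = (q1, □, R) → □[q1]aab
Step 7: δ(q1, a) = (q0, b, R) → □b[q0]ab
Step 8: δ(q0, a) = (q1, a, L) → □[q1]bab
Step 9: δ(q1, b) = (q1, □, R) → □□[q1]ab

The machine has not reached a halting state after 9 steps.
The machine did not halt within the 9-step bound.

Answer: No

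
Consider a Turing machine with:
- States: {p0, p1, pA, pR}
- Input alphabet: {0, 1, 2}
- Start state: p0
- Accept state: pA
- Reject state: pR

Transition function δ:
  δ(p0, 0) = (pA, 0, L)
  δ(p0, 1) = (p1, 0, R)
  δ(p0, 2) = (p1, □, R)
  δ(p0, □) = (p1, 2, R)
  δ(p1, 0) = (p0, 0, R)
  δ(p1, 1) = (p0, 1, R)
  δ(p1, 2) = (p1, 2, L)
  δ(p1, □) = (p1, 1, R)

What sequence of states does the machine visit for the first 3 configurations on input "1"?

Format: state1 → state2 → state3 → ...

Execution trace:
Initial: [p0]1
Step 1: δ(p0, 1) = (p1, 0, R) → 0[p1]□
Step 2: δ(p1, □) = (p1, 1, R) → 01[p1]□

State sequence: p0 → p1 → p1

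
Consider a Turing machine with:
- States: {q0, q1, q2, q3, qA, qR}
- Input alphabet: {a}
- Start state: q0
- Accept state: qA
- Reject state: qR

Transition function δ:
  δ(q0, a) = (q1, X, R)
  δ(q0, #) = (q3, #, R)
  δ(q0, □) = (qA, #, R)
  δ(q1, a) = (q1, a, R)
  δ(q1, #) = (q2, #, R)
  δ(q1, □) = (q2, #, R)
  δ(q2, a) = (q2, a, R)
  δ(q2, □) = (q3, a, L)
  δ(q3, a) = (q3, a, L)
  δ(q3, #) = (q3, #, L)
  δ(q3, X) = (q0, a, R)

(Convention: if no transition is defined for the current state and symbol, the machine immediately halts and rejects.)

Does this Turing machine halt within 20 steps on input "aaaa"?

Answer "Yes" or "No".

Execution trace:
Initial: [q0]aaaa
Step 1: δ(q0, a) = (q1, X, R) → X[q1]aaa
Step 2: δ(q1, a) = (q1, a, R) → Xa[q1]aa
Step 3: δ(q1, a) = (q1, a, R) → Xaa[q1]a
Step 4: δ(q1, a) = (q1, a, R) → Xaaa[q1]□
Step 5: δ(q1, □) = (q2, #, R) → Xaaa#[q2]□
Step 6: δ(q2, □) = (q3, a, L) → Xaaa[q3]#a
Step 7: δ(q3, #) = (q3, #, L) → Xaa[q3]a#a
Step 8: δ(q3, a) = (q3, a, L) → Xa[q3]aa#a
Step 9: δ(q3, a) = (q3, a, L) → X[q3]aaa#a
Step 10: δ(q3, a) = (q3, a, L) → [q3]Xaaa#a
Step 11: δ(q3, X) = (q0, a, R) → a[q0]aaa#a
Step 12: δ(q0, a) = (q1, X, R) → aX[q1]aa#a
Step 13: δ(q1, a) = (q1, a, R) → aXa[q1]a#a
Step 14: δ(q1, a) = (q1, a, R) → aXaa[q1]#a
Step 15: δ(q1, #) = (q2, #, R) → aXaa#[q2]a
Step 16: δ(q2, a) = (q2, a, R) → aXaa#a[q2]□
Step 17: δ(q2, □) = (q3, a, L) → aXaa#[q3]aa
Step 18: δ(q3, a) = (q3, a, L) → aXaa[q3]#aa
Step 19: δ(q3, #) = (q3, #, L) → aXa[q3]a#aa
Step 20: δ(q3, a) = (q3, a, L) → aX[q3]aa#aa

The machine has not reached a halting state after 20 steps.
The machine did not halt within the 20-step bound.

Answer: No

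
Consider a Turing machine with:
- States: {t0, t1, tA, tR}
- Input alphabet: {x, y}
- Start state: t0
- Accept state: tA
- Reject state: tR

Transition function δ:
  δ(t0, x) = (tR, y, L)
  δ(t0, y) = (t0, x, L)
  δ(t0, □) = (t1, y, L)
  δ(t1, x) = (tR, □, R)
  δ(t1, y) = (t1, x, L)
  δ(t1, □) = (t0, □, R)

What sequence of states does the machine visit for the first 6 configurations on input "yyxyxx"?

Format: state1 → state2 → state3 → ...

Execution trace:
Initial: [t0]yyxyxx
Step 1: δ(t0, y) = (t0, x, L) → [t0]□xyxyxx
Step 2: δ(t0, □) = (t1, y, L) → [t1]□yxyxyxx
Step 3: δ(t1, □) = (t0, □, R) → □[t0]yxyxyxx
Step 4: δ(t0, y) = (t0, x, L) → [t0]□xxyxyxx
Step 5: δ(t0, □) = (t1, y, L) → [t1]□yxxyxyxx

State sequence: t0 → t0 → t1 → t0 → t0 → t1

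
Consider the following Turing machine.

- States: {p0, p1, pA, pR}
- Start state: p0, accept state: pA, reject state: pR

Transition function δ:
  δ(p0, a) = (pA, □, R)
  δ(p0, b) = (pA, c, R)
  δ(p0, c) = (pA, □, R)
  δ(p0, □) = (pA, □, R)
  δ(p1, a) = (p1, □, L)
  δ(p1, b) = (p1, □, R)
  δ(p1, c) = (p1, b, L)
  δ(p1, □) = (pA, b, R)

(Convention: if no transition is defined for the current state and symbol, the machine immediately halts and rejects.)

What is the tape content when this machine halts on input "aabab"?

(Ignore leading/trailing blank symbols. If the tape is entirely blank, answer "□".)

Execution trace:
Initial: [p0]aabab
Step 1: δ(p0, a) = (pA, □, R) → □[pA]abab

The machine reaches the accept state pA and halts.

Final tape (ignoring leading/trailing blanks): abab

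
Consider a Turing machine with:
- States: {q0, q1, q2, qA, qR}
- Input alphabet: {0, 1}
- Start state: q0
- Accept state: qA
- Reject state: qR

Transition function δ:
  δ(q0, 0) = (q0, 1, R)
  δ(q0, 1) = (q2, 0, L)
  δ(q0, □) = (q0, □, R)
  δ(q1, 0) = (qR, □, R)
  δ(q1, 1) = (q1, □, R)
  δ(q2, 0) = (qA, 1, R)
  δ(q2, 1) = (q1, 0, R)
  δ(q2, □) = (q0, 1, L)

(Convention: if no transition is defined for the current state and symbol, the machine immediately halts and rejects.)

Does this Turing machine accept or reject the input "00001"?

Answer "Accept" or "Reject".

Execution trace:
Initial: [q0]00001
Step 1: δ(q0, 0) = (q0, 1, R) → 1[q0]0001
Step 2: δ(q0, 0) = (q0, 1, R) → 11[q0]001
Step 3: δ(q0, 0) = (q0, 1, R) → 111[q0]01
Step 4: δ(q0, 0) = (q0, 1, R) → 1111[q0]1
Step 5: δ(q0, 1) = (q2, 0, L) → 111[q2]10
Step 6: δ(q2, 1) = (q1, 0, R) → 1110[q1]0
Step 7: δ(q1, 0) = (qR, □, R) → 1110□[qR]□

The machine reaches the reject state qR and halts.

Answer: Reject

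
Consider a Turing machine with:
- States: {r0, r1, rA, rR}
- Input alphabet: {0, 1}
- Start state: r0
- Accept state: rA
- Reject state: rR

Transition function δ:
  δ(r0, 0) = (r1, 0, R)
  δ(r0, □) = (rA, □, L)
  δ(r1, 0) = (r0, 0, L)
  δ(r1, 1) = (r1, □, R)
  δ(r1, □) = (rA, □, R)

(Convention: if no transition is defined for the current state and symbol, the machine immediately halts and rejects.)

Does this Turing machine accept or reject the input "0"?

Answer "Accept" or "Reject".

Execution trace:
Initial: [r0]0
Step 1: δ(r0, 0) = (r1, 0, R) → 0[r1]□
Step 2: δ(r1, □) = (rA, □, R) → 0□[rA]□

The machine reaches the accept state rA and halts.

Answer: Accept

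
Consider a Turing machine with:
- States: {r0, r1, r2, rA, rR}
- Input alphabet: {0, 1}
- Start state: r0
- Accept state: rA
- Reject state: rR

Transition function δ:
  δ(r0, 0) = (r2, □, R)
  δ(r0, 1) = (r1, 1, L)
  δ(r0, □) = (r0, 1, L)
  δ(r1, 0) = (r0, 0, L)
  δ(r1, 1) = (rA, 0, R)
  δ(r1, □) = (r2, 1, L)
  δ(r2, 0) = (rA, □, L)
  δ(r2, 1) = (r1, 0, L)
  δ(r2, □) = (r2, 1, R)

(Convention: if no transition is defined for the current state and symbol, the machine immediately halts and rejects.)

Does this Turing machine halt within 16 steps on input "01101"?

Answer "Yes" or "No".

Execution trace:
Initial: [r0]01101
Step 1: δ(r0, 0) = (r2, □, R) → □[r2]1101
Step 2: δ(r2, 1) = (r1, 0, L) → [r1]□0101
Step 3: δ(r1, □) = (r2, 1, L) → [r2]□10101
Step 4: δ(r2, □) = (r2, 1, R) → 1[r2]10101
Step 5: δ(r2, 1) = (r1, 0, L) → [r1]100101
Step 6: δ(r1, 1) = (rA, 0, R) → 0[rA]00101

The machine reaches the accept state rA and halts.
The machine halted after 6 steps (within the 16-step bound).

Answer: Yes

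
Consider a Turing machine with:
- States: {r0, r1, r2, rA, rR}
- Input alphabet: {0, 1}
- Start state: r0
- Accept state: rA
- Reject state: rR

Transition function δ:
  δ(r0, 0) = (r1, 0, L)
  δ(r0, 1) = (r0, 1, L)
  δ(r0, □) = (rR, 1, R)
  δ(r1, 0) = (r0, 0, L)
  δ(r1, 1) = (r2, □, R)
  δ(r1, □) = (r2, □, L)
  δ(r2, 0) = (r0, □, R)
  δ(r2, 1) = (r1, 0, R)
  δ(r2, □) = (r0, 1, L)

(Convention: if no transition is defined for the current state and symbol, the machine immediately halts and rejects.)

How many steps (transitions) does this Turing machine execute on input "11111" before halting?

Execution trace:
Initial: [r0]11111
Step 1: δ(r0, 1) = (r0, 1, L) → [r0]□11111
Step 2: δ(r0, □) = (rR, 1, R) → 1[rR]11111

The machine reaches the reject state rR and halts.

The machine executed 2 steps before halting.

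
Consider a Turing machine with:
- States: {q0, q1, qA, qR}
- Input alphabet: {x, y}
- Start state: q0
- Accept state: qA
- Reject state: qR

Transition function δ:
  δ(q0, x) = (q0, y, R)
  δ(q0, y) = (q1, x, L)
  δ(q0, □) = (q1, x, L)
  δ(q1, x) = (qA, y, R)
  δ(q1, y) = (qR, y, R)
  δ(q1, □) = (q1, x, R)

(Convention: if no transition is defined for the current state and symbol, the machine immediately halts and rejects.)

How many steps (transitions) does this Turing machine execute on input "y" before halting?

Execution trace:
Initial: [q0]y
Step 1: δ(q0, y) = (q1, x, L) → [q1]□x
Step 2: δ(q1, □) = (q1, x, R) → x[q1]x
Step 3: δ(q1, x) = (qA, y, R) → xy[qA]□

The machine reaches the accept state qA and halts.

The machine executed 3 steps before halting.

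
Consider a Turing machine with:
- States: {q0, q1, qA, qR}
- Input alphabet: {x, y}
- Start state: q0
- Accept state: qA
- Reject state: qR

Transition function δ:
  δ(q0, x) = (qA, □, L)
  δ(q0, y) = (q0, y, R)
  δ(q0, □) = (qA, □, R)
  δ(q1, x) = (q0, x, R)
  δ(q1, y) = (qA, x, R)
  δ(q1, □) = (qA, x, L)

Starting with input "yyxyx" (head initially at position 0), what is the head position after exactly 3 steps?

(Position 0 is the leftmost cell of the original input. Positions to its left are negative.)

Execution trace (head position shown):
Step 0: [q0]yyxyx  (head at position 0)
Step 1: move right → y[q0]yxyx  (head at position 1)
Step 2: move right → yy[q0]xyx  (head at position 2)
Step 3: move left → y[qA]y□yx  (head at position 1)

After 3 steps, the head is at position 1.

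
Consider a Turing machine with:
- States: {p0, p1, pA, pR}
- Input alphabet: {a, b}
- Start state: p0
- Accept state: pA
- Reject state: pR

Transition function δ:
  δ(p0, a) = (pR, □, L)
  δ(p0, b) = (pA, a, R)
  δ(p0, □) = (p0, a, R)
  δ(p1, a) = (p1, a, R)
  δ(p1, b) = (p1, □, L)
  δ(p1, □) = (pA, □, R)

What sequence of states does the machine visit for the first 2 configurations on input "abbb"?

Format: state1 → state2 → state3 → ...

Execution trace:
Initial: [p0]abbb
Step 1: δ(p0, a) = (pR, □, L) → [pR]□□bbb

The machine reaches the reject state pR and halts.

State sequence: p0 → pR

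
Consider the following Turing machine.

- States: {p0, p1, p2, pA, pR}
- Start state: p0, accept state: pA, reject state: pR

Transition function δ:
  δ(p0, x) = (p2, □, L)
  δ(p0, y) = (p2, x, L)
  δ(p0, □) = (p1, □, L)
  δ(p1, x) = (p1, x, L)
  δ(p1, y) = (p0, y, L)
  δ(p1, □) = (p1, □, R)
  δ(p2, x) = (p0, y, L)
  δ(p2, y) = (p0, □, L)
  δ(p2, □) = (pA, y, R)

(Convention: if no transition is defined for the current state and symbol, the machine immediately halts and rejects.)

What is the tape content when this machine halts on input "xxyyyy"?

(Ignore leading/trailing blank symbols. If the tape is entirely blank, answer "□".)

Execution trace:
Initial: [p0]xxyyyy
Step 1: δ(p0, x) = (p2, □, L) → [p2]□□xyyyy
Step 2: δ(p2, □) = (pA, y, R) → y[pA]□xyyyy

The machine reaches the accept state pA and halts.

Final tape (ignoring leading/trailing blanks): y□xyyyy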